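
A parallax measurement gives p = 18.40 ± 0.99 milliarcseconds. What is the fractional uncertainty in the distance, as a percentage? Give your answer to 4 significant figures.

For d = 1/p, |σ_d/d| = |σ_p/p|.
σ_p/p = 0.99 / 18.40 = 0.053804 = 5.3804%.

5.380%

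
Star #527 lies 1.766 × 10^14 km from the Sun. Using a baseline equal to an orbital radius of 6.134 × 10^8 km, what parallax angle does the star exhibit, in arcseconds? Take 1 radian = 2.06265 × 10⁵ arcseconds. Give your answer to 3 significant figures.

θ ≈ B/d = (6.134 × 10^8) / (1.766 × 10^14) = 3.4734 × 10^-6 rad.
In arcseconds: 3.4734 × 10^-6 × 206265 = 0.71644″.

0.716 arcsec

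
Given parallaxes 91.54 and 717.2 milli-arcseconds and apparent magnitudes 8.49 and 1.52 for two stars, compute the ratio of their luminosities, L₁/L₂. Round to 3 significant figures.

d₁ = 1/p₁ = 1/0.09154″ = 10.924 pc; d₂ = 1/p₂ = 1/0.7172″ = 1.3943 pc.
M₁ = m₁ − 5 log₁₀ d₁ + 5 = 8.49 − 5.1919 + 5 = 8.2981.
M₂ = 1.52 − 0.7218 + 5 = 5.7982.
L₁/L₂ = 10^(0.4(M₂ − M₁)) = 10^(0.4 × (-2.4999)) = 10^(-0.99996) = 0.10001.

L₁/L₂ = 0.100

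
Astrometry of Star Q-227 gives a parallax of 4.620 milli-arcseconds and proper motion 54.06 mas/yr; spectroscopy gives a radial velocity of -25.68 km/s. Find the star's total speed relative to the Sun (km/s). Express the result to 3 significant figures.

d = 1/p = 1/0.004620″ = 216.45 pc.
μ = 54.06 mas/yr = 0.05406 ″/yr.
v_t = 4.740 μ d = 4.740 × 0.05406 × 216.45 = 55.464 km/s.
v = √(v_r² + v_t²) = √((-25.68)² + 55.464²) = √3735.72 = 61.121 km/s.

61.1 km/s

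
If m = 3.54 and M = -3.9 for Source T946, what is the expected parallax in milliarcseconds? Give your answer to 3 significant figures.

m − M = 3.54 − (-3.9) = 7.44.
d = 10^((m−M)/5 + 1) = 10^2.488 = 307.61 pc.
p = 1/d = 1/307.61 = 0.0032509 arcsec = 3.2509 mas.

3.25 mas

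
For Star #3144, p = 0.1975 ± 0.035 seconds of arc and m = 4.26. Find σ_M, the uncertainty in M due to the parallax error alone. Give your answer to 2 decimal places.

M = m − 5 log₁₀ d + 5 = m + 5 log₁₀ p + 5, so ∂M/∂p = 5/(p ln 10).
σ_M = (5/ln 10) · (σ_p/p) = 2.1715 × 0.035/0.1975 = 2.1715 × 0.17722 = 0.38483.

σ_M = 0.38 mag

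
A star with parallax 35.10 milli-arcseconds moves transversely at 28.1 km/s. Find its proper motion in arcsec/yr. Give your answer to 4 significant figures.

d = 1/p = 1/0.03510″ = 28.49 pc.
μ = v_t / (4.74 d) = 28.1 / (4.74 × 28.49) = 28.1 / 135.04 = 0.20809 ″/yr.

0.2081 arcsec/yr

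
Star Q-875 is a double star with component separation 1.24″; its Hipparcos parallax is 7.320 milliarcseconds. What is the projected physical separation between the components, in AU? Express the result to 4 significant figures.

169.4 AU

d = 1/p = 1/0.007320″ = 136.61 pc.
At distance d (pc), an angle of θ arcsec spans θ·d AU: s = 1.24 × 136.61 = 169.4 AU.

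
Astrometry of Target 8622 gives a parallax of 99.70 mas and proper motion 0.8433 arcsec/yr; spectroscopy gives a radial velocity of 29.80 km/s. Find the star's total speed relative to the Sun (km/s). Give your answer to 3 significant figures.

d = 1/p = 1/0.09970″ = 10.03 pc.
v_t = 4.740 μ d = 4.740 × 0.8433 × 10.03 = 40.092 km/s.
v = √(v_r² + v_t²) = √(29.80² + 40.092²) = √2495.41 = 49.954 km/s.

50.0 km/s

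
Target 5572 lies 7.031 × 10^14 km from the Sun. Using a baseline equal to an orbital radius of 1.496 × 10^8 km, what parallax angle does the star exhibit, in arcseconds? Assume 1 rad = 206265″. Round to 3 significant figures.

0.0439 arcsec

θ ≈ B/d = (1.496 × 10^8) / (7.031 × 10^14) = 2.1277 × 10^-7 rad.
In arcseconds: 2.1277 × 10^-7 × 206265 = 0.043887″.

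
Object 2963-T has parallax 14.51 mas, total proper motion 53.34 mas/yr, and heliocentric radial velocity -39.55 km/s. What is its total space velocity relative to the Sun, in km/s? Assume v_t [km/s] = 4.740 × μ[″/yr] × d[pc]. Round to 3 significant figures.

d = 1/p = 1/0.01451″ = 68.918 pc.
μ = 53.34 mas/yr = 0.05334 ″/yr.
v_t = 4.740 μ d = 4.740 × 0.05334 × 68.918 = 17.425 km/s.
v = √(v_r² + v_t²) = √((-39.55)² + 17.425²) = √1867.83 = 43.218 km/s.

43.2 km/s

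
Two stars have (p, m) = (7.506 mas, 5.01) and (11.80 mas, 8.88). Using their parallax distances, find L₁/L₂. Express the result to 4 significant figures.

L₁/L₂ = 87.29

d₁ = 1/p₁ = 1/0.007506″ = 133.23 pc; d₂ = 1/p₂ = 1/0.01180″ = 84.746 pc.
M₁ = m₁ − 5 log₁₀ d₁ + 5 = 5.01 − 10.6230 + 5 = -0.6130.
M₂ = 8.88 − 9.6406 + 5 = 4.2394.
L₁/L₂ = 10^(0.4(M₂ − M₁)) = 10^(0.4 × 4.8524) = 10^1.94096 = 87.289.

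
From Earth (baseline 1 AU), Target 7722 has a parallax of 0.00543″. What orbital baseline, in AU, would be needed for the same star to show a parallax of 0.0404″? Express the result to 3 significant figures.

Parallax scales linearly with baseline: p ∝ B, so B = p_target / p_Earth × 1 AU.
B = 0.0404 / 0.00543 = 7.4401 AU.

7.44 AU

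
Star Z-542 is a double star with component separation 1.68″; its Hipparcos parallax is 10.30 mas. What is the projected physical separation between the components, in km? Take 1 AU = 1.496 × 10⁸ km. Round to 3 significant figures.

d = 1/p = 1/0.01030″ = 97.087 pc.
At distance d (pc), an angle of θ arcsec spans θ·d AU: s = 1.68 × 97.087 = 163.11 AU.
= 163.11 × 1.496 × 10⁸ km = 2.4401 × 10^10 km.

2.44 × 10^10 km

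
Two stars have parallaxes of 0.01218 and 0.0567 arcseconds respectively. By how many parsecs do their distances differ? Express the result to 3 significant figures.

d_A = 1/0.01218″ = 82.102 pc; d_B = 1/0.05670″ = 17.637 pc.
|d_B − d_A| = |17.637 − 82.102| = 64.465 pc.

64.5 pc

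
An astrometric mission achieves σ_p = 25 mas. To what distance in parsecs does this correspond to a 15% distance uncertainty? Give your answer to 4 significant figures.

σ_d/d = σ_p/p, so the condition is σ_p/p ≤ 0.15, i.e. p ≥ σ_p/0.15.
p_min = 25/0.15 = 166.67 mas = 0.16667 arcsec.
d_max = 1/p_min = 1/0.16667 = 5.9999 pc.

6.000 pc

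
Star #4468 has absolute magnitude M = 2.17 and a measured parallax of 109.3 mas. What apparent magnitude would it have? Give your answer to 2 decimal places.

d = 1/p = 1/0.1093″ = 9.1491 pc.
m − M = 5 log₁₀ d − 5 = 5 log₁₀(9.1491) − 5 = 4.8069 − 5 = -0.1931.
m = M + (m − M) = 2.17 + (-0.1931) = 1.98.

m = 1.98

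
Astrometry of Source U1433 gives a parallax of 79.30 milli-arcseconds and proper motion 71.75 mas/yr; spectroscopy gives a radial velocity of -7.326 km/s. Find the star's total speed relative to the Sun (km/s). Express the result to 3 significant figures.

8.49 km/s

d = 1/p = 1/0.07930″ = 12.61 pc.
μ = 71.75 mas/yr = 0.07175 ″/yr.
v_t = 4.740 μ d = 4.740 × 0.07175 × 12.61 = 4.2886 km/s.
v = √(v_r² + v_t²) = √((-7.326)² + 4.2886²) = √72.0624 = 8.489 km/s.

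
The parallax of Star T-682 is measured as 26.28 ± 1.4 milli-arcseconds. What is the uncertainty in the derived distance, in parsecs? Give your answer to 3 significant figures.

d = 1/p, so σ_d = σ_p / p².
σ_d = 0.00140 / (0.02628)² = 0.00140 / 0.00069064 = 2.0271 pc.

2.03 pc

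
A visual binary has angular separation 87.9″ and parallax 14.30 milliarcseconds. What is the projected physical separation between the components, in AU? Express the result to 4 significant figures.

d = 1/p = 1/0.01430″ = 69.93 pc.
At distance d (pc), an angle of θ arcsec spans θ·d AU: s = 87.9 × 69.93 = 6146.8 AU.

6147 AU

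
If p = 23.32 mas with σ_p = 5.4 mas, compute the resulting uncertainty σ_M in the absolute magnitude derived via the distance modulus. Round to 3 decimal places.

σ_M = 0.503 mag

M = m − 5 log₁₀ d + 5 = m + 5 log₁₀ p + 5, so ∂M/∂p = 5/(p ln 10).
σ_M = (5/ln 10) · (σ_p/p) = 2.1715 × 5.4/23.32 = 2.1715 × 0.23156 = 0.50283.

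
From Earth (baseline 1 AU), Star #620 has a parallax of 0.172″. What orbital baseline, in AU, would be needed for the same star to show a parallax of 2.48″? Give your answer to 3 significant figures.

14.4 AU

Parallax scales linearly with baseline: p ∝ B, so B = p_target / p_Earth × 1 AU.
B = 2.48 / 0.172 = 14.419 AU.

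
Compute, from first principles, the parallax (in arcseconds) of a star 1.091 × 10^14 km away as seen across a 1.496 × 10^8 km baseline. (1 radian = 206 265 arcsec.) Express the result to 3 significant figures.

0.283 arcsec

θ ≈ B/d = (1.496 × 10^8) / (1.091 × 10^14) = 1.3712 × 10^-6 rad.
In arcseconds: 1.3712 × 10^-6 × 206265 = 0.28283″.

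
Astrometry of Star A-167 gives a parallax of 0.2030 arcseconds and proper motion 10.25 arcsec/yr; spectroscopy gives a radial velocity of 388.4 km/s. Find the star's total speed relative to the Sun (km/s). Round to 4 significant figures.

d = 1/p = 1/0.2030″ = 4.9261 pc.
v_t = 4.740 μ d = 4.740 × 10.25 × 4.9261 = 239.33 km/s.
v = √(v_r² + v_t²) = √(388.4² + 239.33²) = √208133 = 456.22 km/s.

456.2 km/s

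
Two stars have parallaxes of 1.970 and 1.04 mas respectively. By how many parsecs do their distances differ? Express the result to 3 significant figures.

d_A = 1/0.001970″ = 507.61 pc; d_B = 1/0.001040″ = 961.54 pc.
|d_B − d_A| = |961.54 − 507.61| = 453.93 pc.

454 pc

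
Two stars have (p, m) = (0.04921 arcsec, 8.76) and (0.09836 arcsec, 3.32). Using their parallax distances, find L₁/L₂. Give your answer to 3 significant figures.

L₁/L₂ = 0.0266

d₁ = 1/p₁ = 1/0.04921″ = 20.321 pc; d₂ = 1/p₂ = 1/0.09836″ = 10.167 pc.
M₁ = m₁ − 5 log₁₀ d₁ + 5 = 8.76 − 6.5397 + 5 = 7.2203.
M₂ = 3.32 − 5.0360 + 5 = 3.2840.
L₁/L₂ = 10^(0.4(M₂ − M₁)) = 10^(0.4 × (-3.9363)) = 10^(-1.57452) = 0.026637.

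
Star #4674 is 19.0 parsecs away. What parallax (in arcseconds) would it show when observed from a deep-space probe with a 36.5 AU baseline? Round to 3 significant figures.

1.92 arcsec

p (arcsec) = B (AU) / d (pc).
p = 36.5 / 19.0 = 1.9211 arcsec.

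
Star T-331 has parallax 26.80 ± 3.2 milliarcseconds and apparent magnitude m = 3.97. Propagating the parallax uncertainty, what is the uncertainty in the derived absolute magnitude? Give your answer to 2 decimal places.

M = m − 5 log₁₀ d + 5 = m + 5 log₁₀ p + 5, so ∂M/∂p = 5/(p ln 10).
σ_M = (5/ln 10) · (σ_p/p) = 2.1715 × 3.2/26.80 = 2.1715 × 0.1194 = 0.25928.

σ_M = 0.26 mag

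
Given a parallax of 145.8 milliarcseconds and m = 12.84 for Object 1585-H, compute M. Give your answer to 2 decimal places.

d = 1/p = 1/0.1458″ = 6.8587 pc.
m − M = 5 log₁₀(6.8587) − 5 = 4.1812 − 5 = -0.8188.
M = m − (m − M) = 12.84 − (-0.8188) = 13.66.

M = 13.66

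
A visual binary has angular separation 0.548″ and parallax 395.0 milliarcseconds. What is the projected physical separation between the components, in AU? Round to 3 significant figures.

d = 1/p = 1/0.3950″ = 2.5316 pc.
At distance d (pc), an angle of θ arcsec spans θ·d AU: s = 0.548 × 2.5316 = 1.3873 AU.

1.39 AU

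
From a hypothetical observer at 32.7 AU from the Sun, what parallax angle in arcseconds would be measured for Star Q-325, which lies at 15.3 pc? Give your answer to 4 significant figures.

2.137 arcsec

p (arcsec) = B (AU) / d (pc).
p = 32.7 / 15.3 = 2.1373 arcsec.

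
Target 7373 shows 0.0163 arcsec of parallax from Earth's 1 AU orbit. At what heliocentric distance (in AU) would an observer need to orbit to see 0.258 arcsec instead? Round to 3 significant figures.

Parallax scales linearly with baseline: p ∝ B, so B = p_target / p_Earth × 1 AU.
B = 0.258 / 0.0163 = 15.828 AU.

15.8 AU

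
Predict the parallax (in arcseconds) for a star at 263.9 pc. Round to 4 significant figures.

p = 1/d = 1/263.9 = 0.0037893 arcsec.

0.003789 arcsec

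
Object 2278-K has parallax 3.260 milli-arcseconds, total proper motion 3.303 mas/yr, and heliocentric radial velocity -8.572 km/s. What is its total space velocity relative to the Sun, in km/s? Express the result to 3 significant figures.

d = 1/p = 1/0.003260″ = 306.75 pc.
μ = 3.303 mas/yr = 0.003303 ″/yr.
v_t = 4.740 μ d = 4.740 × 0.003303 × 306.75 = 4.8025 km/s.
v = √(v_r² + v_t²) = √((-8.572)² + 4.8025²) = √96.5432 = 9.8256 km/s.

9.83 km/s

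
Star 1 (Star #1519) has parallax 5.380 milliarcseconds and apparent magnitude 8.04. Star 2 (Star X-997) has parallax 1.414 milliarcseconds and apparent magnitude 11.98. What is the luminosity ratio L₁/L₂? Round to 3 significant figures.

d₁ = 1/p₁ = 1/0.005380″ = 185.87 pc; d₂ = 1/p₂ = 1/0.001414″ = 707.21 pc.
M₁ = m₁ − 5 log₁₀ d₁ + 5 = 8.04 − 11.3460 + 5 = 1.6940.
M₂ = 11.98 − 14.2477 + 5 = 2.7323.
L₁/L₂ = 10^(0.4(M₂ − M₁)) = 10^(0.4 × 1.0383) = 10^0.41532 = 2.6021.

L₁/L₂ = 2.60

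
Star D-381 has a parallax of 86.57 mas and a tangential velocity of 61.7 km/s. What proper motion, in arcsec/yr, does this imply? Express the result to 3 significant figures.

1.13 arcsec/yr

d = 1/p = 1/0.08657″ = 11.551 pc.
μ = v_t / (4.74 d) = 61.7 / (4.74 × 11.551) = 61.7 / 54.752 = 1.1269 ″/yr.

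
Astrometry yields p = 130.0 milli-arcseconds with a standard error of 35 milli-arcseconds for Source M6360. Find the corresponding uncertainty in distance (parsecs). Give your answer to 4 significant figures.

d = 1/p, so σ_d = σ_p / p².
σ_d = 0.0350 / (0.1300)² = 0.0350 / 0.0169 = 2.071 pc.

2.071 pc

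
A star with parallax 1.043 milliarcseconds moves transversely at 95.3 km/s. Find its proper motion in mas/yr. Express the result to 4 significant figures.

20.97 mas/yr

d = 1/p = 1/0.001043″ = 958.77 pc.
μ = v_t / (4.74 d) = 95.3 / (4.74 × 958.77) = 95.3 / 4544.6 = 0.02097 ″/yr = 20.97 mas/yr.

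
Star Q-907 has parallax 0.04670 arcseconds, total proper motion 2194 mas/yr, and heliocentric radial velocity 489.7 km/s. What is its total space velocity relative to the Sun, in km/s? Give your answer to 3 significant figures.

d = 1/p = 1/0.04670″ = 21.413 pc.
μ = 2194 mas/yr = 2.194 ″/yr.
v_t = 4.740 μ d = 4.740 × 2.194 × 21.413 = 222.69 km/s.
v = √(v_r² + v_t²) = √(489.7² + 222.69²) = √289397 = 537.96 km/s.

538 km/s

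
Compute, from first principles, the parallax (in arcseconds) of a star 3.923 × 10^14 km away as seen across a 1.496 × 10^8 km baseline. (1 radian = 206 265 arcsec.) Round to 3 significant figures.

0.0787 arcsec

θ ≈ B/d = (1.496 × 10^8) / (3.923 × 10^14) = 3.8134 × 10^-7 rad.
In arcseconds: 3.8134 × 10^-7 × 206265 = 0.078657″.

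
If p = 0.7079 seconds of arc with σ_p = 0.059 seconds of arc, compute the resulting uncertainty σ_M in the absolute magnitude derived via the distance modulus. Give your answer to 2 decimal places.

σ_M = 0.18 mag

M = m − 5 log₁₀ d + 5 = m + 5 log₁₀ p + 5, so ∂M/∂p = 5/(p ln 10).
σ_M = (5/ln 10) · (σ_p/p) = 2.1715 × 0.059/0.7079 = 2.1715 × 0.083345 = 0.18098.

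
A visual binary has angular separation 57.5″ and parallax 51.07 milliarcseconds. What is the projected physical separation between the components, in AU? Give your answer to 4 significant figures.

1126 AU

d = 1/p = 1/0.05107″ = 19.581 pc.
At distance d (pc), an angle of θ arcsec spans θ·d AU: s = 57.5 × 19.581 = 1125.9 AU.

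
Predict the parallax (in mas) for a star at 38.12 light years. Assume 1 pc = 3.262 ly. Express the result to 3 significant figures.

d = 38.12 ly ÷ 3.262 = 11.686 pc.
p = 1/d = 1/11.686 = 0.085572 arcsec.
= 0.085572 × 1000 = 85.572 mas.

85.6 mas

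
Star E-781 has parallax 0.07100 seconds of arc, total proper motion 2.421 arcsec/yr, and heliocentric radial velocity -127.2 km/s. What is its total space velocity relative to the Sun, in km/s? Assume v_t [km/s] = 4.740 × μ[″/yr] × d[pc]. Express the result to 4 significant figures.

d = 1/p = 1/0.07100″ = 14.085 pc.
v_t = 4.740 μ d = 4.740 × 2.421 × 14.085 = 161.63 km/s.
v = √(v_r² + v_t²) = √((-127.2)² + 161.63²) = √42304.1 = 205.68 km/s.

205.7 km/s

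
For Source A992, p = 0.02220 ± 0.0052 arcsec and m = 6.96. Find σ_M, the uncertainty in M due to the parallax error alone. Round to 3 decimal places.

M = m − 5 log₁₀ d + 5 = m + 5 log₁₀ p + 5, so ∂M/∂p = 5/(p ln 10).
σ_M = (5/ln 10) · (σ_p/p) = 2.1715 × 0.0052/0.02220 = 2.1715 × 0.23423 = 0.50863.

σ_M = 0.509 mag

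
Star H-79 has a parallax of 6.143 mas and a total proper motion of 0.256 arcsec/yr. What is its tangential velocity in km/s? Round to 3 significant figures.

d = 1/p = 1/0.006143″ = 162.79 pc.
v_t = 4.74 × μ × d = 4.74 × 0.256 × 162.79 = 197.54 km/s.

198 km/s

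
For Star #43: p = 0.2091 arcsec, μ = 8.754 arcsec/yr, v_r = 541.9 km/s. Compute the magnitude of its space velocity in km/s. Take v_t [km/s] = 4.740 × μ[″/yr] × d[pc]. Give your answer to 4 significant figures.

577.1 km/s

d = 1/p = 1/0.2091″ = 4.7824 pc.
v_t = 4.740 μ d = 4.740 × 8.754 × 4.7824 = 198.44 km/s.
v = √(v_r² + v_t²) = √(541.9² + 198.44²) = √333034 = 577.09 km/s.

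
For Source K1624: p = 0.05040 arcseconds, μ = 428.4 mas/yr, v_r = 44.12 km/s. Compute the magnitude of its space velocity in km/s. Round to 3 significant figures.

59.7 km/s

d = 1/p = 1/0.05040″ = 19.841 pc.
μ = 428.4 mas/yr = 0.4284 ″/yr.
v_t = 4.740 μ d = 4.740 × 0.4284 × 19.841 = 40.289 km/s.
v = √(v_r² + v_t²) = √(44.12² + 40.289²) = √3569.78 = 59.748 km/s.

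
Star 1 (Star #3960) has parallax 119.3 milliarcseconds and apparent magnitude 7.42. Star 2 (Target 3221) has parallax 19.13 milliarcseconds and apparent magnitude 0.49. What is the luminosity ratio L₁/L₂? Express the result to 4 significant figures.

L₁/L₂ = 4.347 × 10^-5

d₁ = 1/p₁ = 1/0.1193″ = 8.3822 pc; d₂ = 1/p₂ = 1/0.01913″ = 52.274 pc.
M₁ = m₁ − 5 log₁₀ d₁ + 5 = 7.42 − 4.6168 + 5 = 7.8032.
M₂ = 0.49 − 8.5914 + 5 = -3.1014.
L₁/L₂ = 10^(0.4(M₂ − M₁)) = 10^(0.4 × (-10.9046)) = 10^(-4.36184) = 0.000043467.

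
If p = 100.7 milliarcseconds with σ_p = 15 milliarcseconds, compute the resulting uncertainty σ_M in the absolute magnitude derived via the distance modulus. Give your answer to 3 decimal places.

σ_M = 0.323 mag

M = m − 5 log₁₀ d + 5 = m + 5 log₁₀ p + 5, so ∂M/∂p = 5/(p ln 10).
σ_M = (5/ln 10) · (σ_p/p) = 2.1715 × 15/100.7 = 2.1715 × 0.14896 = 0.32347.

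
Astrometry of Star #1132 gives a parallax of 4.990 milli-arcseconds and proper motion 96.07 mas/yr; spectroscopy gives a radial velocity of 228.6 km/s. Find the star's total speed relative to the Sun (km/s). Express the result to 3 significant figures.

d = 1/p = 1/0.004990″ = 200.4 pc.
μ = 96.07 mas/yr = 0.09607 ″/yr.
v_t = 4.740 μ d = 4.740 × 0.09607 × 200.4 = 91.257 km/s.
v = √(v_r² + v_t²) = √(228.6² + 91.257²) = √60585.8 = 246.14 km/s.

246 km/s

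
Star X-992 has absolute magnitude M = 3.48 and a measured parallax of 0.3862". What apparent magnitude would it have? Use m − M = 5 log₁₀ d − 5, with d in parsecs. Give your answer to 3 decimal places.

d = 1/p = 1/0.3862″ = 2.5893 pc.
m − M = 5 log₁₀ d − 5 = 5 log₁₀(2.5893) − 5 = 2.0659 − 5 = -2.9341.
m = M + (m − M) = 3.48 + (-2.9341) = 0.546.

m = 0.546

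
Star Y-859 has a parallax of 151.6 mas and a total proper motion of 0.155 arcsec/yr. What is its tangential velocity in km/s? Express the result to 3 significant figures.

d = 1/p = 1/0.1516″ = 6.5963 pc.
v_t = 4.74 × μ × d = 4.74 × 0.155 × 6.5963 = 4.8463 km/s.

4.85 km/s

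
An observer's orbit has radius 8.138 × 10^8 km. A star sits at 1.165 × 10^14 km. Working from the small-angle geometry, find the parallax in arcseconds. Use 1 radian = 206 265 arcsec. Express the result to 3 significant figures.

θ ≈ B/d = (8.138 × 10^8) / (1.165 × 10^14) = 6.9854 × 10^-6 rad.
In arcseconds: 6.9854 × 10^-6 × 206265 = 1.4408″.

1.44 arcsec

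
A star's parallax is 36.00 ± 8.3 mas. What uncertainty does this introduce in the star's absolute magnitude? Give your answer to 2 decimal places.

M = m − 5 log₁₀ d + 5 = m + 5 log₁₀ p + 5, so ∂M/∂p = 5/(p ln 10).
σ_M = (5/ln 10) · (σ_p/p) = 2.1715 × 8.3/36.00 = 2.1715 × 0.23056 = 0.50066.

σ_M = 0.50 mag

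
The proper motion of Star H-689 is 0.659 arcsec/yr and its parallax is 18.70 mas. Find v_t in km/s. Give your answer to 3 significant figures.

d = 1/p = 1/0.01870″ = 53.476 pc.
v_t = 4.74 × μ × d = 4.74 × 0.659 × 53.476 = 167.04 km/s.

167 km/s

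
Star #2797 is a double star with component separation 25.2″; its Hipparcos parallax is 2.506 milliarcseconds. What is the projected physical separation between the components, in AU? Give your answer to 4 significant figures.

d = 1/p = 1/0.002506″ = 399.04 pc.
At distance d (pc), an angle of θ arcsec spans θ·d AU: s = 25.2 × 399.04 = 10056 AU.

10060 AU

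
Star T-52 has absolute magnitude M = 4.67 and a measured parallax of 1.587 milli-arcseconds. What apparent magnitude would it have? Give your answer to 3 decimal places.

d = 1/p = 1/0.001587″ = 630.12 pc.
m − M = 5 log₁₀ d − 5 = 5 log₁₀(630.12) − 5 = 13.9971 − 5 = 8.9971.
m = M + (m − M) = 4.67 + 8.9971 = 13.667.

m = 13.667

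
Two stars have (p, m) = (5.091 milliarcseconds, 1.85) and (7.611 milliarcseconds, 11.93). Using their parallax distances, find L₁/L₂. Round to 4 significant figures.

L₁/L₂ = 24060

d₁ = 1/p₁ = 1/0.005091″ = 196.43 pc; d₂ = 1/p₂ = 1/0.007611″ = 131.39 pc.
M₁ = m₁ − 5 log₁₀ d₁ + 5 = 1.85 − 11.4660 + 5 = -4.6160.
M₂ = 11.93 − 10.5928 + 5 = 6.3372.
L₁/L₂ = 10^(0.4(M₂ − M₁)) = 10^(0.4 × 10.9532) = 10^4.38128 = 24059.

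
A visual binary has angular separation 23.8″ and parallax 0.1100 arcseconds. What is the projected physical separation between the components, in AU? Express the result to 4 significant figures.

d = 1/p = 1/0.1100″ = 9.0909 pc.
At distance d (pc), an angle of θ arcsec spans θ·d AU: s = 23.8 × 9.0909 = 216.36 AU.

216.4 AU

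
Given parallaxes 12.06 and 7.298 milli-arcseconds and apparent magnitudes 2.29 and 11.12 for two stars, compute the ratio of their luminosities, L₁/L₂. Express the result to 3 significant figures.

d₁ = 1/p₁ = 1/0.01206″ = 82.919 pc; d₂ = 1/p₂ = 1/0.007298″ = 137.02 pc.
M₁ = m₁ − 5 log₁₀ d₁ + 5 = 2.29 − 9.5933 + 5 = -2.3033.
M₂ = 11.12 − 10.6839 + 5 = 5.4361.
L₁/L₂ = 10^(0.4(M₂ − M₁)) = 10^(0.4 × 7.7394) = 10^3.09576 = 1246.7.

L₁/L₂ = 1250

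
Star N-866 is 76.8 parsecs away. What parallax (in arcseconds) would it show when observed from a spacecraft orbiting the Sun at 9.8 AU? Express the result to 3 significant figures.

p (arcsec) = B (AU) / d (pc).
p = 9.8 / 76.8 = 0.1276 arcsec.

0.128 arcsec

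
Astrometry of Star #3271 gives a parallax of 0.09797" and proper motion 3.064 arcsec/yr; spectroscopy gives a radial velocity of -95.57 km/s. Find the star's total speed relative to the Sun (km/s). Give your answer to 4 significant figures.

d = 1/p = 1/0.09797″ = 10.207 pc.
v_t = 4.740 μ d = 4.740 × 3.064 × 10.207 = 148.24 km/s.
v = √(v_r² + v_t²) = √((-95.57)² + 148.24²) = √31108.7 = 176.38 km/s.

176.4 km/s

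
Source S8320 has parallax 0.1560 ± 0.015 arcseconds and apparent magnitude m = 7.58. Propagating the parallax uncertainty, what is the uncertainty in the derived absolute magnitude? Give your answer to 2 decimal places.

M = m − 5 log₁₀ d + 5 = m + 5 log₁₀ p + 5, so ∂M/∂p = 5/(p ln 10).
σ_M = (5/ln 10) · (σ_p/p) = 2.1715 × 0.015/0.1560 = 2.1715 × 0.096154 = 0.2088.

σ_M = 0.21 mag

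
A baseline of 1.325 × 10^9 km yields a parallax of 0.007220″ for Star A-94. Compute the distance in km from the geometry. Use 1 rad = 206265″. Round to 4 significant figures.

θ = 0.007220″ = 0.007220/206265 = 3.5004 × 10^-8 rad.
d = B/θ = (1.325 × 10^9) / (3.5004 × 10^-8) = 3.7853 × 10^16 km.

3.785 × 10^16 km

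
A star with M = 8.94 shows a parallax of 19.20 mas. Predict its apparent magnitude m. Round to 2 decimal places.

d = 1/p = 1/0.01920″ = 52.083 pc.
m − M = 5 log₁₀ d − 5 = 5 log₁₀(52.083) − 5 = 8.5835 − 5 = 3.5835.
m = M + (m − M) = 8.94 + 3.5835 = 12.52.

m = 12.52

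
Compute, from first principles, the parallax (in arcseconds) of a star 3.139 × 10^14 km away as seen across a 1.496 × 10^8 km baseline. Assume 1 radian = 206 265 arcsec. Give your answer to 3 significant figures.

θ ≈ B/d = (1.496 × 10^8) / (3.139 × 10^14) = 4.7658 × 10^-7 rad.
In arcseconds: 4.7658 × 10^-7 × 206265 = 0.098302″.

0.0983 arcsec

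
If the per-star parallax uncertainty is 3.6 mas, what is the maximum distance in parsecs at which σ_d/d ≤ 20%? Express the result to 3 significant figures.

55.6 pc

σ_d/d = σ_p/p, so the condition is σ_p/p ≤ 0.20, i.e. p ≥ σ_p/0.20.
p_min = 3.6/0.20 = 18 mas = 0.018 arcsec.
d_max = 1/p_min = 1/0.018 = 55.556 pc.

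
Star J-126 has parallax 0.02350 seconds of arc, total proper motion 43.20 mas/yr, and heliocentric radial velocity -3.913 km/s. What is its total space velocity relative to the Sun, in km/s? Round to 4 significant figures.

9.552 km/s

d = 1/p = 1/0.02350″ = 42.553 pc.
μ = 43.20 mas/yr = 0.04320 ″/yr.
v_t = 4.740 μ d = 4.740 × 0.04320 × 42.553 = 8.7135 km/s.
v = √(v_r² + v_t²) = √((-3.913)² + 8.7135²) = √91.2367 = 9.5518 km/s.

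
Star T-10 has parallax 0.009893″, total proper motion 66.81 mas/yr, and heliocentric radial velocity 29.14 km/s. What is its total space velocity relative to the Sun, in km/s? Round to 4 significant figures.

43.29 km/s

d = 1/p = 1/0.009893″ = 101.08 pc.
μ = 66.81 mas/yr = 0.06681 ″/yr.
v_t = 4.740 μ d = 4.740 × 0.06681 × 101.08 = 32.01 km/s.
v = √(v_r² + v_t²) = √(29.14² + 32.01²) = √1873.78 = 43.287 km/s.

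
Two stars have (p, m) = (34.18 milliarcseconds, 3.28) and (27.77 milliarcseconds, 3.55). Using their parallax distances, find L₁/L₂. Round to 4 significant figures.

L₁/L₂ = 0.8465

d₁ = 1/p₁ = 1/0.03418″ = 29.257 pc; d₂ = 1/p₂ = 1/0.02777″ = 36.01 pc.
M₁ = m₁ − 5 log₁₀ d₁ + 5 = 3.28 − 7.3311 + 5 = 0.9489.
M₂ = 3.55 − 7.7821 + 5 = 0.7679.
L₁/L₂ = 10^(0.4(M₂ − M₁)) = 10^(0.4 × (-0.1810)) = 10^(-0.07240) = 0.84645.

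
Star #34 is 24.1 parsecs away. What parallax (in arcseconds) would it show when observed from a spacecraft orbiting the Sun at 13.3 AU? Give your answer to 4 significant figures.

0.5519 arcsec

p (arcsec) = B (AU) / d (pc).
p = 13.3 / 24.1 = 0.55187 arcsec.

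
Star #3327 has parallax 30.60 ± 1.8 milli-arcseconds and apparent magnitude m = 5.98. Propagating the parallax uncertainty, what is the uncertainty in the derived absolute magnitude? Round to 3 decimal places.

σ_M = 0.128 mag

M = m − 5 log₁₀ d + 5 = m + 5 log₁₀ p + 5, so ∂M/∂p = 5/(p ln 10).
σ_M = (5/ln 10) · (σ_p/p) = 2.1715 × 1.8/30.60 = 2.1715 × 0.058824 = 0.12774.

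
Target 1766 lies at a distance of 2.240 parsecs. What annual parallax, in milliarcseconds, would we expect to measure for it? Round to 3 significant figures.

446 mas

p = 1/d = 1/2.24 = 0.44643 arcsec.
= 0.44643 × 1000 = 446.43 mas.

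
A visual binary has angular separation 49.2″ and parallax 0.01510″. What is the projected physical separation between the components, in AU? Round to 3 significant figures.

d = 1/p = 1/0.01510″ = 66.225 pc.
At distance d (pc), an angle of θ arcsec spans θ·d AU: s = 49.2 × 66.225 = 3258.3 AU.

3260 AU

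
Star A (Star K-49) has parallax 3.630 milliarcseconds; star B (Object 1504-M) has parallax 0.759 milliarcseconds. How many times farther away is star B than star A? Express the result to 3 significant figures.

4.78

Since d = 1/p, d_B/d_A = p_A/p_B.
= 3.630 / 0.759 = 4.7826.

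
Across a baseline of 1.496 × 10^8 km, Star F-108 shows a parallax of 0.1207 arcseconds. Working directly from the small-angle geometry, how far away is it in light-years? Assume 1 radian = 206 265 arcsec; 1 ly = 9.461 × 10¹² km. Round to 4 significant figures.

θ = 0.1207″ = 0.1207/206265 = 5.8517 × 10^-7 rad.
d = B/θ = (1.496 × 10^8) / (5.8517 × 10^-7) = 2.5565 × 10^14 km = (2.5565 × 10^14) / (9.461 × 10^12) ly = 27.021 ly.

27.02 ly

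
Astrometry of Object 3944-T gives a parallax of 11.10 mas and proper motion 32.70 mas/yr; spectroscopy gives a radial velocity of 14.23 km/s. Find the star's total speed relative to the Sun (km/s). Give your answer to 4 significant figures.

19.94 km/s

d = 1/p = 1/0.01110″ = 90.09 pc.
μ = 32.70 mas/yr = 0.03270 ″/yr.
v_t = 4.740 μ d = 4.740 × 0.03270 × 90.09 = 13.964 km/s.
v = √(v_r² + v_t²) = √(14.23² + 13.964²) = √397.486 = 19.937 km/s.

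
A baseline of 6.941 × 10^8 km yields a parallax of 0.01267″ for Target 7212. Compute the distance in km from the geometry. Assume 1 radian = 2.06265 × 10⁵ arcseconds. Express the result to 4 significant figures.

1.130 × 10^16 km

θ = 0.01267″ = 0.01267/206265 = 6.1426 × 10^-8 rad.
d = B/θ = (6.941 × 10^8) / (6.1426 × 10^-8) = 1.1300 × 10^16 km.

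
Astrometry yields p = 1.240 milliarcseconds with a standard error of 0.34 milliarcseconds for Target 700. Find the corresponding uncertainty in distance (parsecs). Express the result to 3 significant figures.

d = 1/p, so σ_d = σ_p / p².
σ_d = 0.000340 / (0.001240)² = 0.000340 / 0.0000015376 = 221.12 pc.

221 pc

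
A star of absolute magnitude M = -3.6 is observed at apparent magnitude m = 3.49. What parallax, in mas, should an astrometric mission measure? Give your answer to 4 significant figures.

3.819 mas

m − M = 3.49 − (-3.6) = 7.09.
d = 10^((m−M)/5 + 1) = 10^2.418 = 261.82 pc.
p = 1/d = 1/261.82 = 0.0038194 arcsec = 3.8194 mas.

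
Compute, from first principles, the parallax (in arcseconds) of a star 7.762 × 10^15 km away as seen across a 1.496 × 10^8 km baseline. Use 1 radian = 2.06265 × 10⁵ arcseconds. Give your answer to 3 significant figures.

0.00398 arcsec

θ ≈ B/d = (1.496 × 10^8) / (7.762 × 10^15) = 1.9273 × 10^-8 rad.
In arcseconds: 1.9273 × 10^-8 × 206265 = 0.0039753″.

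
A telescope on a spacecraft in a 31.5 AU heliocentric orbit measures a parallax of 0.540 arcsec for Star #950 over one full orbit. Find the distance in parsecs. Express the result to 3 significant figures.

With baseline B (in AU) and parallax p (in arcsec), d = B/p parsecs.
d = 31.5 / 0.540 = 58.333 pc.

58.3 pc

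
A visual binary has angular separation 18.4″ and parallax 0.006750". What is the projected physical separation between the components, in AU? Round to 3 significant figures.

d = 1/p = 1/0.006750″ = 148.15 pc.
At distance d (pc), an angle of θ arcsec spans θ·d AU: s = 18.4 × 148.15 = 2726 AU.

2730 AU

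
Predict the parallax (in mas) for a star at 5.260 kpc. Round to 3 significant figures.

0.190 mas

d = 5.260 kpc = 5260 pc.
p = 1/d = 1/5260 = 0.00019011 arcsec.
= 0.00019011 × 1000 = 0.19011 mas.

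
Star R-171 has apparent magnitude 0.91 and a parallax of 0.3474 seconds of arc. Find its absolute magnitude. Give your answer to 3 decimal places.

d = 1/p = 1/0.3474″ = 2.8785 pc.
m − M = 5 log₁₀(2.8785) − 5 = 2.2958 − 5 = -2.7042.
M = m − (m − M) = 0.91 − (-2.7042) = 3.614.

M = 3.614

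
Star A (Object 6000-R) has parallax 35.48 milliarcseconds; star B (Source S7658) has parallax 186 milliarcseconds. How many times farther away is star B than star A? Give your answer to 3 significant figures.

Since d = 1/p, d_B/d_A = p_A/p_B.
= 35.48 / 186 = 0.19075.

0.191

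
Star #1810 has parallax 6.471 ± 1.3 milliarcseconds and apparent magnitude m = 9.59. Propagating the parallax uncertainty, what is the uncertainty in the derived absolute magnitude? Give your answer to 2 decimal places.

σ_M = 0.44 mag

M = m − 5 log₁₀ d + 5 = m + 5 log₁₀ p + 5, so ∂M/∂p = 5/(p ln 10).
σ_M = (5/ln 10) · (σ_p/p) = 2.1715 × 1.3/6.471 = 2.1715 × 0.2009 = 0.43625.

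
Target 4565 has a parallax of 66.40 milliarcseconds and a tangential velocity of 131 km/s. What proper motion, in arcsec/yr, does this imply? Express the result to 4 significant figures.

d = 1/p = 1/0.06640″ = 15.06 pc.
μ = v_t / (4.74 d) = 131 / (4.74 × 15.06) = 131 / 71.384 = 1.8351 ″/yr.

1.835 arcsec/yr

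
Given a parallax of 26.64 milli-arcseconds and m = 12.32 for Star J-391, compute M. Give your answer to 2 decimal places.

d = 1/p = 1/0.02664″ = 37.538 pc.
m − M = 5 log₁₀(37.538) − 5 = 7.8724 − 5 = 2.8724.
M = m − (m − M) = 12.32 − 2.8724 = 9.45.

M = 9.45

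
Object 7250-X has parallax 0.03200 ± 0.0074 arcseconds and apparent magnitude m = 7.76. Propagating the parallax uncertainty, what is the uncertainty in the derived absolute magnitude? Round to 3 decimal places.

M = m − 5 log₁₀ d + 5 = m + 5 log₁₀ p + 5, so ∂M/∂p = 5/(p ln 10).
σ_M = (5/ln 10) · (σ_p/p) = 2.1715 × 0.0074/0.03200 = 2.1715 × 0.23125 = 0.50216.

σ_M = 0.502 mag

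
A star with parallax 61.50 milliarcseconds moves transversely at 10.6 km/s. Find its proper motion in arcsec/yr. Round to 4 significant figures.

0.1375 arcsec/yr

d = 1/p = 1/0.06150″ = 16.26 pc.
μ = v_t / (4.74 d) = 10.6 / (4.74 × 16.26) = 10.6 / 77.072 = 0.13753 ″/yr.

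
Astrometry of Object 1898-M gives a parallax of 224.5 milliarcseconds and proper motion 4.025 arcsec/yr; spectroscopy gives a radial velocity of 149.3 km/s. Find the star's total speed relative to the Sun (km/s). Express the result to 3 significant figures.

172 km/s

d = 1/p = 1/0.2245″ = 4.4543 pc.
v_t = 4.740 μ d = 4.740 × 4.025 × 4.4543 = 84.981 km/s.
v = √(v_r² + v_t²) = √(149.3² + 84.981²) = √29512.3 = 171.79 km/s.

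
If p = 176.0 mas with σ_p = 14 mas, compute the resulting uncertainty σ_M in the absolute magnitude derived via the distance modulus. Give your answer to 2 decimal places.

σ_M = 0.17 mag

M = m − 5 log₁₀ d + 5 = m + 5 log₁₀ p + 5, so ∂M/∂p = 5/(p ln 10).
σ_M = (5/ln 10) · (σ_p/p) = 2.1715 × 14/176.0 = 2.1715 × 0.079545 = 0.17273.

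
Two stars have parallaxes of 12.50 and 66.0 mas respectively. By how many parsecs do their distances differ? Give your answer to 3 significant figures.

64.8 pc

d_A = 1/0.01250″ = 80 pc; d_B = 1/0.06600″ = 15.152 pc.
|d_B − d_A| = |15.152 − 80| = 64.848 pc.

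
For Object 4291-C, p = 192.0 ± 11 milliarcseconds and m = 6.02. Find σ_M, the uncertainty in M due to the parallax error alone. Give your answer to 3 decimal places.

σ_M = 0.124 mag

M = m − 5 log₁₀ d + 5 = m + 5 log₁₀ p + 5, so ∂M/∂p = 5/(p ln 10).
σ_M = (5/ln 10) · (σ_p/p) = 2.1715 × 11/192.0 = 2.1715 × 0.057292 = 0.12441.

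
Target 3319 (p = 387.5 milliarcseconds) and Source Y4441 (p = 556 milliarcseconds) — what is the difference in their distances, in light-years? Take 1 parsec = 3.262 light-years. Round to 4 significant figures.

2.551 ly

d_A = 1/0.3875″ = 2.5806 pc; d_B = 1/0.5560″ = 1.7986 pc.
|d_B − d_A| = |1.7986 − 2.5806| = 0.782 pc = 0.782 × 3.262 ly = 2.5509 ly.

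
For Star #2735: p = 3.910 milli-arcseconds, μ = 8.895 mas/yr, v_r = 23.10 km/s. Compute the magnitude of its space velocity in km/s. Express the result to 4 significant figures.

d = 1/p = 1/0.003910″ = 255.75 pc.
μ = 8.895 mas/yr = 0.008895 ″/yr.
v_t = 4.740 μ d = 4.740 × 0.008895 × 255.75 = 10.783 km/s.
v = √(v_r² + v_t²) = √(23.10² + 10.783²) = √649.883 = 25.493 km/s.

25.49 km/s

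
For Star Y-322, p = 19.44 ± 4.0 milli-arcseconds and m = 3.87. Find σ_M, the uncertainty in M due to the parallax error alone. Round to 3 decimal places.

M = m − 5 log₁₀ d + 5 = m + 5 log₁₀ p + 5, so ∂M/∂p = 5/(p ln 10).
σ_M = (5/ln 10) · (σ_p/p) = 2.1715 × 4.0/19.44 = 2.1715 × 0.20576 = 0.44681.

σ_M = 0.447 mag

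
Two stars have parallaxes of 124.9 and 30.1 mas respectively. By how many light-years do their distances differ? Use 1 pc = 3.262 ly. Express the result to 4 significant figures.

82.26 ly

d_A = 1/0.1249″ = 8.0064 pc; d_B = 1/0.03010″ = 33.223 pc.
|d_B − d_A| = |33.223 − 8.0064| = 25.217 pc = 25.217 × 3.262 ly = 82.258 ly.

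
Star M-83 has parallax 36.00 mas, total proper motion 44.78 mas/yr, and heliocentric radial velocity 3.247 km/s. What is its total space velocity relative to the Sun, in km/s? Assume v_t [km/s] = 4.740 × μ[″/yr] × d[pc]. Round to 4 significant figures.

6.731 km/s

d = 1/p = 1/0.03600″ = 27.778 pc.
μ = 44.78 mas/yr = 0.04478 ″/yr.
v_t = 4.740 μ d = 4.740 × 0.04478 × 27.778 = 5.8961 km/s.
v = √(v_r² + v_t²) = √(3.247² + 5.8961²) = √45.307 = 6.731 km/s.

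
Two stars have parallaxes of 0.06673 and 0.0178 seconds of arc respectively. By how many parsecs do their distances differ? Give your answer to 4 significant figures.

d_A = 1/0.06673″ = 14.986 pc; d_B = 1/0.01780″ = 56.18 pc.
|d_B − d_A| = |56.18 − 14.986| = 41.194 pc.

41.19 pc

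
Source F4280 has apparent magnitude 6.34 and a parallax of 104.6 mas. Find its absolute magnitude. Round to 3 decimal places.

M = 6.438

d = 1/p = 1/0.1046″ = 9.5602 pc.
m − M = 5 log₁₀(9.5602) − 5 = 4.9023 − 5 = -0.0977.
M = m − (m − M) = 6.34 − (-0.0977) = 6.438.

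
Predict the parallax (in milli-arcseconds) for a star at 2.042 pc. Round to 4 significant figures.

489.7 mas

p = 1/d = 1/2.042 = 0.48972 arcsec.
= 0.48972 × 1000 = 489.72 mas.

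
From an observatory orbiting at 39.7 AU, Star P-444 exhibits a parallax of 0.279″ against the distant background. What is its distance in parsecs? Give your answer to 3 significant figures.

142 pc

With baseline B (in AU) and parallax p (in arcsec), d = B/p parsecs.
d = 39.7 / 0.279 = 142.29 pc.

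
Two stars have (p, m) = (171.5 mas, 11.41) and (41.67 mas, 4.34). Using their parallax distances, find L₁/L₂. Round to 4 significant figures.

d₁ = 1/p₁ = 1/0.1715″ = 5.8309 pc; d₂ = 1/p₂ = 1/0.04167″ = 23.998 pc.
M₁ = m₁ − 5 log₁₀ d₁ + 5 = 11.41 − 3.8287 + 5 = 12.5813.
M₂ = 4.34 − 6.9009 + 5 = 2.4391.
L₁/L₂ = 10^(0.4(M₂ − M₁)) = 10^(0.4 × (-10.1422)) = 10^(-4.05688) = 0.000087724.

L₁/L₂ = 8.772 × 10^-5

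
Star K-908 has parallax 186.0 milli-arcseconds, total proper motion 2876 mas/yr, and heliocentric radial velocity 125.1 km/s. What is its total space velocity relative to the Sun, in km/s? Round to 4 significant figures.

d = 1/p = 1/0.1860″ = 5.3763 pc.
μ = 2876 mas/yr = 2.876 ″/yr.
v_t = 4.740 μ d = 4.740 × 2.876 × 5.3763 = 73.291 km/s.
v = √(v_r² + v_t²) = √(125.1² + 73.291²) = √21021.6 = 144.99 km/s.

145.0 km/s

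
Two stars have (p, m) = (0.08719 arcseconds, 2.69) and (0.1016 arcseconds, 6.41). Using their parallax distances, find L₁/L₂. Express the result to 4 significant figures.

L₁/L₂ = 41.77

d₁ = 1/p₁ = 1/0.08719″ = 11.469 pc; d₂ = 1/p₂ = 1/0.1016″ = 9.8425 pc.
M₁ = m₁ − 5 log₁₀ d₁ + 5 = 2.69 − 5.2976 + 5 = 2.3924.
M₂ = 6.41 − 4.9655 + 5 = 6.4445.
L₁/L₂ = 10^(0.4(M₂ − M₁)) = 10^(0.4 × 4.0521) = 10^1.62084 = 41.768.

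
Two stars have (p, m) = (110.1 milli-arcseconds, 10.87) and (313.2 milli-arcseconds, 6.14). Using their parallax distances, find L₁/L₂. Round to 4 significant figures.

d₁ = 1/p₁ = 1/0.1101″ = 9.0827 pc; d₂ = 1/p₂ = 1/0.3132″ = 3.1928 pc.
M₁ = m₁ − 5 log₁₀ d₁ + 5 = 10.87 − 4.7911 + 5 = 11.0789.
M₂ = 6.14 − 2.5209 + 5 = 8.6191.
L₁/L₂ = 10^(0.4(M₂ − M₁)) = 10^(0.4 × (-2.4598)) = 10^(-0.98392) = 0.10377.

L₁/L₂ = 0.1038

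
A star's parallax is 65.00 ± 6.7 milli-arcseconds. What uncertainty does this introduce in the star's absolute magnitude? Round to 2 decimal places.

M = m − 5 log₁₀ d + 5 = m + 5 log₁₀ p + 5, so ∂M/∂p = 5/(p ln 10).
σ_M = (5/ln 10) · (σ_p/p) = 2.1715 × 6.7/65.00 = 2.1715 × 0.10308 = 0.22384.

σ_M = 0.22 mag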